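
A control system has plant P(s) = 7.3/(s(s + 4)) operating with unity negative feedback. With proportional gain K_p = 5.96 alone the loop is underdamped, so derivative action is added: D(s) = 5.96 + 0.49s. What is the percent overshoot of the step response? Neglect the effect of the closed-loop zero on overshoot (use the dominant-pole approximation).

11%

Forward path: (5.96 + 0.49s)·7.3/(s(s+4)). The closed-loop characteristic equation is s² + (4 + 7.3·0.49)s + 7.3·5.96 = 0.
That is s² + 7.577s + 43.51 = 0, so ω_n = 6.596 rad/s and ζ = 7.577/(2·6.596) = 0.5744.
%OS = 100·exp(−πζ/√(1−ζ²)) = 11%.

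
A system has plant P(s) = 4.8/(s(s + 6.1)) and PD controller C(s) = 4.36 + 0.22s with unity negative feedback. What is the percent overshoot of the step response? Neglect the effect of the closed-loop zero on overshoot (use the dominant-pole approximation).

Forward path: (4.36 + 0.22s)·4.8/(s(s+6.1)). The closed-loop characteristic equation is s² + (6.1 + 4.8·0.22)s + 4.8·4.36 = 0.
That is s² + 7.156s + 20.93 = 0, so ω_n = 4.575 rad/s and ζ = 7.156/(2·4.575) = 0.7821.
%OS = 100·exp(−πζ/√(1−ζ²)) = 1.94%.

1.94%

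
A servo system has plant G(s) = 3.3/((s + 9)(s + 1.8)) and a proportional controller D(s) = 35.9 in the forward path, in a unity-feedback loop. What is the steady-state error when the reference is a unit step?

The loop is type 0. Static position error constant K_pos = D(0)·G(0) = 35.9·0.2037 = 7.313.
Steady-state error to a unit step: e_ss = 1/(1+K_pos) = 1/8.313 = 0.12.

0.12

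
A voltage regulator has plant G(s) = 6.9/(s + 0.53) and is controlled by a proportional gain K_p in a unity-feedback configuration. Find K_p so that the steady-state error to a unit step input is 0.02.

K_p = 3.76

The loop is type 0, so e_ss(step) = 1/(1 + K_pos) with K_pos = K_p·G(0).
G(0) = 13.02. Require 1/(1 + K_p·13.02) = 0.02, so 1 + 13.02·K_p = 50.
K_p = (50 − 1)/13.02 = 3.76.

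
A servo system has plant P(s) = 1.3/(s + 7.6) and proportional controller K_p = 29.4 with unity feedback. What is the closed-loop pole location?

s = -45.82

Closed-loop transfer function: T(s) = K_p·P(s)/(1 + K_p·P(s)) = 38.22/(s + 7.6 + 38.22) = 38.22/(s + 45.82).
The closed-loop pole is at s = −45.82.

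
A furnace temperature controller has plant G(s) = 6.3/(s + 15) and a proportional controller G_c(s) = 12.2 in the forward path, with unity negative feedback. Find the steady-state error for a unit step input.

The loop is type 0. Static position error constant K_pos = G_c(0)·G(0) = 12.2·0.42 = 5.124.
Steady-state error to a unit step: e_ss = 1/(1+K_pos) = 1/6.124 = 0.163.

0.163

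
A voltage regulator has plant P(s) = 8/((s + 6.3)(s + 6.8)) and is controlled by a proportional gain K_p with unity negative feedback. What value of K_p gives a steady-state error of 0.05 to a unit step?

K_p = 102

The loop is type 0, so e_ss(step) = 1/(1 + K_pos) with K_pos = K_p·P(0).
P(0) = 0.1867. Require 1/(1 + K_p·0.1867) = 0.05, so 1 + 0.1867·K_p = 20.
K_p = (20 − 1)/0.1867 = 102.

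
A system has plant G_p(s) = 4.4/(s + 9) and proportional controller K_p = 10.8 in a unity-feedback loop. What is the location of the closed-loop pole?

s = -56.52

Closed-loop transfer function: T(s) = K_p·G_p(s)/(1 + K_p·G_p(s)) = 47.52/(s + 9 + 47.52) = 47.52/(s + 56.52).
The closed-loop pole is at s = −56.52.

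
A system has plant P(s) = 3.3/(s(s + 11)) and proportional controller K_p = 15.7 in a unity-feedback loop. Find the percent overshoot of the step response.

Closed-loop characteristic equation: s² + 11s + 51.81 = 0, so ω_n = 7.198 rad/s and ζ = 11/(2·7.198) = 0.7641.
%OS = 100·exp(−πζ/√(1−ζ²)) = 100·exp(−π·0.7641/√0.4161) = 2.42%.

2.42%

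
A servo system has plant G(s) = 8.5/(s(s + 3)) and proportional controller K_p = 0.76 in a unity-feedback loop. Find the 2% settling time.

Closed-loop characteristic equation: s² + 3s + 6.46 = 0, so ω_n = 2.542 rad/s and ζ = 3/(2·2.542) = 0.5902.
2% settling time T_s ≈ 4/(ζω_n) = 4/1.5 = 2.67 s.

T_s ≈ 2.67 s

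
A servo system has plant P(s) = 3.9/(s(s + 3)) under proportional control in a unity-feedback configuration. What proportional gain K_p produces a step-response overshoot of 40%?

K_p = 7.36

From %OS = 100·exp(−πζ/√(1−ζ²)) = 40%, ζ = −ln(0.4)/√(π²+ln²(0.4)) = 0.28.
Characteristic equation s² + 3s + 3.9K_p = 0 gives ζ = 3/(2√(3.9K_p)).
Setting ζ = 0.28: √(3.9K_p) = 3/(2·0.28) = 5.357, so K_p = 28.7/3.9 = 7.36.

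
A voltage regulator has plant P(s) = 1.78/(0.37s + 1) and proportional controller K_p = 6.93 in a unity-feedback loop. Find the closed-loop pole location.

s = -36.04

Closed loop: T(s) = K_p·P/(1+K_p·P) = 12.34/(0.37s + 1 + 12.34), with pole at s = −(1 + 12.34)/0.37 = −36.04.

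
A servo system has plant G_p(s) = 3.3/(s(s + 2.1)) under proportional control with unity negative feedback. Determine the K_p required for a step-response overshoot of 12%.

K_p = 1.07

From %OS = 100·exp(−πζ/√(1−ζ²)) = 12%, ζ = −ln(0.12)/√(π²+ln²(0.12)) = 0.5594.
Characteristic equation s² + 2.1s + 3.3K_p = 0 gives ζ = 2.1/(2√(3.3K_p)).
Setting ζ = 0.5594: √(3.3K_p) = 2.1/(2·0.5594) = 1.877, so K_p = 3.523/3.3 = 1.07.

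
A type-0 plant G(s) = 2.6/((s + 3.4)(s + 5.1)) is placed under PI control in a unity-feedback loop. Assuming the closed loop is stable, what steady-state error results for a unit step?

The PI controller's integrator makes the forward path type 1, so e_ss to a step is zero.

0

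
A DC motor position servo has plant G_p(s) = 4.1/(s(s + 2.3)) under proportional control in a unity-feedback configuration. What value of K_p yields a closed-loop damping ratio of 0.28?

K_p = 4.11

Closed-loop characteristic equation: s² + 2.3s + K_p·4.1 = 0.
So ω_n = √(4.1K_p) and 2ζω_n = 2.3, giving ζ = 2.3/(2√(4.1K_p)).
Setting ζ = 0.28: √(4.1K_p) = 2.3/(2·0.28) = 4.107, so K_p = 16.87/4.1 = 4.11.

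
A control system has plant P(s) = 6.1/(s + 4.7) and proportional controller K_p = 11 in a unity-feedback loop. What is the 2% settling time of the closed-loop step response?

Closed-loop transfer function: T(s) = K_p·P(s)/(1 + K_p·P(s)) = 67.1/(s + 4.7 + 67.1) = 67.1/(s + 71.8).
Time constant τ = 1/71.8 = 0.01393 s, so the 2% settling time is about 4τ = 0.0557 s.

T_s ≈ 0.0557 s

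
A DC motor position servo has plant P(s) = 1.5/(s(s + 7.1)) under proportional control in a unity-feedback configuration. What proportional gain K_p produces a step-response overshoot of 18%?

From %OS = 100·exp(−πζ/√(1−ζ²)) = 18%, ζ = −ln(0.18)/√(π²+ln²(0.18)) = 0.4791.
Characteristic equation s² + 7.1s + 1.5K_p = 0 gives ζ = 7.1/(2√(1.5K_p)).
Setting ζ = 0.4791: √(1.5K_p) = 7.1/(2·0.4791) = 7.41, so K_p = 54.9/1.5 = 36.6.

K_p = 36.6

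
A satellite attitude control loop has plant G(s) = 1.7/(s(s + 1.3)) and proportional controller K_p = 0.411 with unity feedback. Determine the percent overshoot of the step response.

2.05%

The closed-loop denominator s² + 1.3s + 0.6987 gives ω_n = √0.6987 = 0.8359 and ζ = 1.3/(2ω_n) = 0.7776.
%OS = 100·exp(−πζ/√(1−ζ²)) = 100·exp(−π·0.7776/√0.3953) = 2.05%.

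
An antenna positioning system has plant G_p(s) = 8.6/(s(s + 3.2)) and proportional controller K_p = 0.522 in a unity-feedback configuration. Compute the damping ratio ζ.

ζ = 0.755

The closed-loop denominator is s(s+3.2) + 0.522·8.6 = s² + 3.2s + 4.489.
Matching s² + 2ζω_n s + ω_n²: ω_n = √4.489 = 2.119 rad/s and 2ζω_n = 3.2, so ζ = 3.2/(2·2.119) = 0.755.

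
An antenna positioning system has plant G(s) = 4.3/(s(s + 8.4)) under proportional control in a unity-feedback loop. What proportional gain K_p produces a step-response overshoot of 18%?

From %OS = 100·exp(−πζ/√(1−ζ²)) = 18%, ζ = −ln(0.18)/√(π²+ln²(0.18)) = 0.4791.
Characteristic equation s² + 8.4s + 4.3K_p = 0 gives ζ = 8.4/(2√(4.3K_p)).
Setting ζ = 0.4791: √(4.3K_p) = 8.4/(2·0.4791) = 8.766, so K_p = 76.85/4.3 = 17.9.

K_p = 17.9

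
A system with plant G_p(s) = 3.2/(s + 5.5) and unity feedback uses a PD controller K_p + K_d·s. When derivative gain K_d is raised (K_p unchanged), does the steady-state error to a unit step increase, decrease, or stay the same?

unchanged

At s = 0 the derivative term contributes nothing: C(0) = K_p regardless of K_d, so K_pos = K_p·G_p(0) and e_ss are unchanged.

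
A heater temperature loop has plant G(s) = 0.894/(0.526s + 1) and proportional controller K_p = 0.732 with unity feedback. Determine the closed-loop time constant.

Closed loop: T(s) = K_p·G/(1+K_p·G) = 0.6544/(0.526s + 1 + 0.6544), with pole at s = −(1 + 0.6544)/0.526 = −3.145.
Closed-loop time constant τ = 1/3.145 = 0.318 s.

τ = 0.318 s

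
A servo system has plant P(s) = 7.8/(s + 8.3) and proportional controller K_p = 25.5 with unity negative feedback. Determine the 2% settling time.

Closed-loop transfer function: T(s) = K_p·P(s)/(1 + K_p·P(s)) = 198.9/(s + 8.3 + 198.9) = 198.9/(s + 207.2).
Time constant τ = 1/207.2 = 0.004826 s, so the 2% settling time is about 4τ = 0.0193 s.

T_s ≈ 0.0193 s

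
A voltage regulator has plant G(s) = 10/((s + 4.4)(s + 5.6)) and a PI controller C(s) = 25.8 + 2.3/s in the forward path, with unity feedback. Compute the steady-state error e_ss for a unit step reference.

The open loop C(s)G(s) has a pole at the origin (type 1), so the static position error constant is infinite and e_ss = 1/(1+∞) = 0.

0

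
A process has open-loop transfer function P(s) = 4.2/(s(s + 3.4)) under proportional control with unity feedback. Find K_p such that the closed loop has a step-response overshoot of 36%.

K_p = 7.19

From %OS = 100·exp(−πζ/√(1−ζ²)) = 36%, ζ = −ln(0.36)/√(π²+ln²(0.36)) = 0.3093.
Characteristic equation s² + 3.4s + 4.2K_p = 0 gives ζ = 3.4/(2√(4.2K_p)).
Setting ζ = 0.3093: √(4.2K_p) = 3.4/(2·0.3093) = 5.497, so K_p = 30.22/4.2 = 7.19.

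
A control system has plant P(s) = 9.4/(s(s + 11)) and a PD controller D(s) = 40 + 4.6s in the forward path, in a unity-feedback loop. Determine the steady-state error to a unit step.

0

The open loop D(s)P(s) has a pole at the origin (type 1), so the static position error constant is infinite and e_ss = 1/(1+∞) = 0.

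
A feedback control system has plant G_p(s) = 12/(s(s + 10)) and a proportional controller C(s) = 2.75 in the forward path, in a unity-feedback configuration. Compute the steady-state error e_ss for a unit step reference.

The open loop C(s)G_p(s) has a pole at the origin (type 1), so the static position error constant is infinite and e_ss = 1/(1+∞) = 0.

0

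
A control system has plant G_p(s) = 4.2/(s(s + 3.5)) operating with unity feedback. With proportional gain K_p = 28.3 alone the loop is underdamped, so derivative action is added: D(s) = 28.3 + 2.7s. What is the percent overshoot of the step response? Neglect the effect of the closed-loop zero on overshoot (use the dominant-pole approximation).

5.4%

Forward path: (28.3 + 2.7s)·4.2/(s(s+3.5)). The closed-loop characteristic equation is s² + (3.5 + 4.2·2.7)s + 4.2·28.3 = 0.
That is s² + 14.84s + 118.9 = 0, so ω_n = 10.9 rad/s and ζ = 14.84/(2·10.9) = 0.6806.
%OS = 100·exp(−πζ/√(1−ζ²)) = 5.4%.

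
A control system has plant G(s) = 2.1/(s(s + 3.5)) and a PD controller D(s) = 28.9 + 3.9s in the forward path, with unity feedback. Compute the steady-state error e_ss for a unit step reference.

The open loop D(s)G(s) has a pole at the origin (type 1), so the static position error constant is infinite and e_ss = 1/(1+∞) = 0.

0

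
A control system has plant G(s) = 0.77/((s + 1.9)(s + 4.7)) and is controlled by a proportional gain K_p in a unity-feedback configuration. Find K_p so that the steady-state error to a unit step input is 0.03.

K_p = 375

The loop is type 0, so e_ss(step) = 1/(1 + K_pos) with K_pos = K_p·G(0).
G(0) = 0.08623. Require 1/(1 + K_p·0.08623) = 0.03, so 1 + 0.08623·K_p = 33.33.
K_p = (33.33 − 1)/0.08623 = 375.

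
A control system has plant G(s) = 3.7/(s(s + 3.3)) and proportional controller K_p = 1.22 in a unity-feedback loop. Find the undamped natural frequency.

ω_n = 2.12 rad/s

1 + K_p·G(s) = 0 gives s² + 3.3s + 4.514 = 0.
Matching s² + 2ζω_n s + ω_n²: ω_n = √4.514 = 2.125 rad/s and 2ζω_n = 3.3, so ζ = 3.3/(2·2.125) = 0.777.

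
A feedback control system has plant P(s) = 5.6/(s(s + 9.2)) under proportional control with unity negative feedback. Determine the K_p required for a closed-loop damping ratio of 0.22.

K_p = 78.1

Closed-loop characteristic equation: s² + 9.2s + K_p·5.6 = 0.
So ω_n = √(5.6K_p) and 2ζω_n = 9.2, giving ζ = 9.2/(2√(5.6K_p)).
Setting ζ = 0.22: √(5.6K_p) = 9.2/(2·0.22) = 20.91, so K_p = 437.2/5.6 = 78.1.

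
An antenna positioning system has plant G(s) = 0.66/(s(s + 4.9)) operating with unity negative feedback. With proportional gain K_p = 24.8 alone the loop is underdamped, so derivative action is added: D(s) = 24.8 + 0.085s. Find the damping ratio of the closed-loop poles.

ζ = 0.613

Forward path: (24.8 + 0.085s)·0.66/(s(s+4.9)). The closed-loop characteristic equation is s² + (4.9 + 0.66·0.085)s + 0.66·24.8 = 0.
That is s² + 4.956s + 16.37 = 0, so ω_n = 4.046 rad/s and ζ = 4.956/(2·4.046) = 0.6125.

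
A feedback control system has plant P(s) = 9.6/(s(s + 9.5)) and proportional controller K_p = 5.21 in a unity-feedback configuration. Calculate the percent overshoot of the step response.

Closed-loop characteristic equation: s² + 9.5s + 50.02 = 0, so ω_n = 7.072 rad/s and ζ = 9.5/(2·7.072) = 0.6716.
%OS = 100·exp(−πζ/√(1−ζ²)) = 100·exp(−π·0.6716/√0.5489) = 5.8%.

5.8%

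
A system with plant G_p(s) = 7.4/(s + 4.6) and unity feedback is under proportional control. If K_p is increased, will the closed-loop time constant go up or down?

The closed-loop bandwidth 4.6+K_p·7.4 grows with K_p, so τ shrinks.

decrease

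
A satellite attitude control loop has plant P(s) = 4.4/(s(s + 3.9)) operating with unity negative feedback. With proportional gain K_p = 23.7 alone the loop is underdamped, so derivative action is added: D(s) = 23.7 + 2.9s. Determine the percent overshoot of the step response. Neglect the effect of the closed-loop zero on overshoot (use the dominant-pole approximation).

1.19%

Forward path: (23.7 + 2.9s)·4.4/(s(s+3.9)). The closed-loop characteristic equation is s² + (3.9 + 4.4·2.9)s + 4.4·23.7 = 0.
That is s² + 16.66s + 104.3 = 0, so ω_n = 10.21 rad/s and ζ = 16.66/(2·10.21) = 0.8157.
%OS = 100·exp(−πζ/√(1−ζ²)) = 1.19%.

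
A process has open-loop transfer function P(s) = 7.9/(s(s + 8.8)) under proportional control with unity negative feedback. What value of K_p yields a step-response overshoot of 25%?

From %OS = 100·exp(−πζ/√(1−ζ²)) = 25%, ζ = −ln(0.25)/√(π²+ln²(0.25)) = 0.4037.
Characteristic equation s² + 8.8s + 7.9K_p = 0 gives ζ = 8.8/(2√(7.9K_p)).
Setting ζ = 0.4037: √(7.9K_p) = 8.8/(2·0.4037) = 10.9, so K_p = 118.8/7.9 = 15.

K_p = 15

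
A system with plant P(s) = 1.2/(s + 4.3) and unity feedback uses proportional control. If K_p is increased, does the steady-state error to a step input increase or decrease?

The position error constant K_pos = K_p·P(0) grows with K_p, and e_ss = 1/(1+K_pos) falls.

decrease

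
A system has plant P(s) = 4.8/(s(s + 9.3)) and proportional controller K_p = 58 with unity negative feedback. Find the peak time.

From 1 + K_pP(s) = 0: s² + 9.3s + 278.4 = 0 ⇒ ω_n = 16.69, ζ = 0.2787.
Damped frequency ω_d = ω_n√(1−ζ²) = 16.02 rad/s, so peak time T_p = π/ω_d = 0.196 s.

T_p = 0.196 s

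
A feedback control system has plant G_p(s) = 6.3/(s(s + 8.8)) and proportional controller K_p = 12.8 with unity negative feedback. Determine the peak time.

T_p = 0.401 s

The closed-loop denominator s² + 8.8s + 80.64 gives ω_n = √80.64 = 8.98 and ζ = 8.8/(2ω_n) = 0.49.
Damped frequency ω_d = ω_n√(1−ζ²) = 7.828 rad/s, so peak time T_p = π/ω_d = 0.401 s.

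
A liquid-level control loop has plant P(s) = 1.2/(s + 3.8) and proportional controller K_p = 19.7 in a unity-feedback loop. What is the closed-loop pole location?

Closed-loop transfer function: T(s) = K_p·P(s)/(1 + K_p·P(s)) = 23.64/(s + 3.8 + 23.64) = 23.64/(s + 27.44).
The closed-loop pole is at s = −27.44.

s = -27.44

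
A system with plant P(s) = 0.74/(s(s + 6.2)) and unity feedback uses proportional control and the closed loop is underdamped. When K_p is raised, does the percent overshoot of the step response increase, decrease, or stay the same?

increase

Characteristic equation s² + 6.2s + K_p·0.74 = 0: raising K_p raises ω_n while 2ζω_n = 6.2 is fixed, so ζ falls and overshoot grows.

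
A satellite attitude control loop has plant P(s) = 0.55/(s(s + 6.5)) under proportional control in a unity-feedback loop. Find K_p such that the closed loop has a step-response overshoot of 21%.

From %OS = 100·exp(−πζ/√(1−ζ²)) = 21%, ζ = −ln(0.21)/√(π²+ln²(0.21)) = 0.4449.
Characteristic equation s² + 6.5s + 0.55K_p = 0 gives ζ = 6.5/(2√(0.55K_p)).
Setting ζ = 0.4449: √(0.55K_p) = 6.5/(2·0.4449) = 7.305, so K_p = 53.36/0.55 = 97.

K_p = 97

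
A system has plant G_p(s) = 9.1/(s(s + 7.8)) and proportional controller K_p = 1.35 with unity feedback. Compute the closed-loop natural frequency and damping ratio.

ω_n = 3.5 rad/s, ζ = 1.11

1 + K_p·G_p(s) = 0 gives s² + 7.8s + 12.29 = 0.
So ω_n² = 12.29 ⇒ ω_n = 3.505 rad/s, and ζ = 7.8/(2ω_n) = 1.11.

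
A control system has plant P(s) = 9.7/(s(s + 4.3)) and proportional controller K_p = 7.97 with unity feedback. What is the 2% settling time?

Closed-loop characteristic equation: s² + 4.3s + 77.31 = 0, so ω_n = 8.793 rad/s and ζ = 4.3/(2·8.793) = 0.2445.
2% settling time T_s ≈ 4/(ζω_n) = 4/2.15 = 1.86 s.

T_s ≈ 1.86 s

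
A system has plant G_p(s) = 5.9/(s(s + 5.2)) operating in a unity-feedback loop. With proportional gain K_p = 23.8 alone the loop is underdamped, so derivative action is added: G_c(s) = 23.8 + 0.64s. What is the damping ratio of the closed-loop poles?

Forward path: (23.8 + 0.64s)·5.9/(s(s+5.2)). The closed-loop characteristic equation is s² + (5.2 + 5.9·0.64)s + 5.9·23.8 = 0.
That is s² + 8.976s + 140.4 = 0, so ω_n = 11.85 rad/s and ζ = 8.976/(2·11.85) = 0.3787.

ζ = 0.379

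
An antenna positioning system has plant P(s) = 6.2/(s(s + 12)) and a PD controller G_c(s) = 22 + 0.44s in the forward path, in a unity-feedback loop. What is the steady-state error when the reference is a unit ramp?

0.088

The loop has one pole at the origin (type 1). Velocity error constant K_v = lim_{s→0} s·G_c(s)P(s) = 22·6.2/12 = 11.37.
Steady-state error to a unit ramp: e_ss = 1/K_v = 0.088.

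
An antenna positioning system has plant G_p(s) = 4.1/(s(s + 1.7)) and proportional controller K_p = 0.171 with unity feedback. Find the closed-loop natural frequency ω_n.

With unity feedback the closed-loop characteristic equation is s² + 1.7s + 0.171·4.1 = s² + 1.7s + 0.7011 = 0.
So ω_n² = 0.7011 ⇒ ω_n = 0.8373 rad/s, and ζ = 1.7/(2ω_n) = 1.02.

ω_n = 0.837 rad/s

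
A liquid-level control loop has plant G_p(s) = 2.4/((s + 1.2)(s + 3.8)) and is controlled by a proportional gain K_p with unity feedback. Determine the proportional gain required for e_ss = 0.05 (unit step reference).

The loop is type 0, so e_ss(step) = 1/(1 + K_pos) with K_pos = K_p·G_p(0).
G_p(0) = 0.5263. Require 1/(1 + K_p·0.5263) = 0.05, so 1 + 0.5263·K_p = 20.
K_p = (20 − 1)/0.5263 = 36.1.

K_p = 36.1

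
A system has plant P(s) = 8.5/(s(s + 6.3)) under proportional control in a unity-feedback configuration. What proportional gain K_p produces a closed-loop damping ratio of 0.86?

Closed-loop characteristic equation: s² + 6.3s + K_p·8.5 = 0.
So ω_n = √(8.5K_p) and 2ζω_n = 6.3, giving ζ = 6.3/(2√(8.5K_p)).
Setting ζ = 0.86: √(8.5K_p) = 6.3/(2·0.86) = 3.663, so K_p = 13.42/8.5 = 1.58.

K_p = 1.58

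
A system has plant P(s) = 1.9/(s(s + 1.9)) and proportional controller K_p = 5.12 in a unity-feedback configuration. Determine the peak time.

T_p = 1.06 s

From 1 + K_pP(s) = 0: s² + 1.9s + 9.728 = 0 ⇒ ω_n = 3.119, ζ = 0.3046.
Damped frequency ω_d = ω_n√(1−ζ²) = 2.971 rad/s, so peak time T_p = π/ω_d = 1.06 s.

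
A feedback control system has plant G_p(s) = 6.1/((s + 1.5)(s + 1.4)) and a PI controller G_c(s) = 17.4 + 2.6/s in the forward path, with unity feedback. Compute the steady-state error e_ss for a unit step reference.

0

The open loop G_c(s)G_p(s) has a pole at the origin (type 1), so the static position error constant is infinite and e_ss = 1/(1+∞) = 0.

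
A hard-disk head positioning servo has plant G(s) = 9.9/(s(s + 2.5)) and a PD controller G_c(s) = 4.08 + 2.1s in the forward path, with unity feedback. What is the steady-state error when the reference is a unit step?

0

The open loop G_c(s)G(s) has a pole at the origin (type 1), so the static position error constant is infinite and e_ss = 1/(1+∞) = 0.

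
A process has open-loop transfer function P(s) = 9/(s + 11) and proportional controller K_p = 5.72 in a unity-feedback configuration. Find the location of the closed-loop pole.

Closed-loop transfer function: T(s) = K_p·P(s)/(1 + K_p·P(s)) = 51.48/(s + 11 + 51.48) = 51.48/(s + 62.48).
The closed-loop pole is at s = −62.48.

s = -62.48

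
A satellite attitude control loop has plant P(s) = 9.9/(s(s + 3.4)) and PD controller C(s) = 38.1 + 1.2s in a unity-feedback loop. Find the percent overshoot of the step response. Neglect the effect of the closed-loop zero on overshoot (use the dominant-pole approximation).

Forward path: (38.1 + 1.2s)·9.9/(s(s+3.4)). The closed-loop characteristic equation is s² + (3.4 + 9.9·1.2)s + 9.9·38.1 = 0.
That is s² + 15.28s + 377.2 = 0, so ω_n = 19.42 rad/s and ζ = 15.28/(2·19.42) = 0.3934.
%OS = 100·exp(−πζ/√(1−ζ²)) = 26.1%.

26.1%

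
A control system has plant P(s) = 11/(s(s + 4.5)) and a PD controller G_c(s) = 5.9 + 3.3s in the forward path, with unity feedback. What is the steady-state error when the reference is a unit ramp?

The loop has one pole at the origin (type 1). Velocity error constant K_v = lim_{s→0} s·G_c(s)P(s) = 5.9·11/4.5 = 14.42.
Steady-state error to a unit ramp: e_ss = 1/K_v = 0.0693.

0.0693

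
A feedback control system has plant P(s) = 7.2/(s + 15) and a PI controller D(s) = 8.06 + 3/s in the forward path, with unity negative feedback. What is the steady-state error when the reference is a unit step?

The open loop D(s)P(s) has a pole at the origin (type 1), so the static position error constant is infinite and e_ss = 1/(1+∞) = 0.

0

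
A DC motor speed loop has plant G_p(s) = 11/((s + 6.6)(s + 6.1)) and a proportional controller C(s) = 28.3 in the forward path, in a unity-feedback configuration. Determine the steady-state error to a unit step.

The loop is type 0. Static position error constant K_pos = C(0)·G_p(0) = 28.3·0.2732 = 7.732.
Steady-state error to a unit step: e_ss = 1/(1+K_pos) = 1/8.732 = 0.115.

0.115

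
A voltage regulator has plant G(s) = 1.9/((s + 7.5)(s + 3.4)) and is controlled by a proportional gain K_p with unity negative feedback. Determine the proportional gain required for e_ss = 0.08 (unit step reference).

K_p = 154

Steady-state error for a unit step on this type-0 loop is 1/(1 + K_p·G(0)).
G(0) = 0.07451. Require 1/(1 + K_p·0.07451) = 0.08, so 1 + 0.07451·K_p = 12.5.
K_p = (12.5 − 1)/0.07451 = 154.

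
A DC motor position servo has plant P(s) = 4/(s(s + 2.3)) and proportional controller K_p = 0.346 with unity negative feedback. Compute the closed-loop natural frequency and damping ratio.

1 + K_p·P(s) = 0 gives s² + 2.3s + 1.384 = 0.
Matching s² + 2ζω_n s + ω_n²: ω_n = √1.384 = 1.176 rad/s and 2ζω_n = 2.3, so ζ = 2.3/(2·1.176) = 0.978.

ω_n = 1.18 rad/s, ζ = 0.978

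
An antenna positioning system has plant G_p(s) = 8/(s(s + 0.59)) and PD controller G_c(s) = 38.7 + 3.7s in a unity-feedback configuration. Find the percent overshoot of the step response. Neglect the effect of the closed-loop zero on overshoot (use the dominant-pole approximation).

0.527%

Forward path: (38.7 + 3.7s)·8/(s(s+0.59)). The closed-loop characteristic equation is s² + (0.59 + 8·3.7)s + 8·38.7 = 0.
That is s² + 30.19s + 309.6 = 0, so ω_n = 17.6 rad/s and ζ = 30.19/(2·17.6) = 0.8579.
%OS = 100·exp(−πζ/√(1−ζ²)) = 0.527%.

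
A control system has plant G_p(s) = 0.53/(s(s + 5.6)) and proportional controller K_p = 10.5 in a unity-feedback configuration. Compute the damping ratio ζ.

ζ = 1.19

The closed-loop denominator is s(s+5.6) + 10.5·0.53 = s² + 5.6s + 5.565.
So ω_n² = 5.565 ⇒ ω_n = 2.359 rad/s, and ζ = 5.6/(2ω_n) = 1.19.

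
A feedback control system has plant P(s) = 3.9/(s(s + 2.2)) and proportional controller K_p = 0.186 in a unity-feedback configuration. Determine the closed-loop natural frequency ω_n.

1 + K_p·P(s) = 0 gives s² + 2.2s + 0.7254 = 0.
Matching s² + 2ζω_n s + ω_n²: ω_n = √0.7254 = 0.8517 rad/s and 2ζω_n = 2.2, so ζ = 2.2/(2·0.8517) = 1.29.

ω_n = 0.852 rad/s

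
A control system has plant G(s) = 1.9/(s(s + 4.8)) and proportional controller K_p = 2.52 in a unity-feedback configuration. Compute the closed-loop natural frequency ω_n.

ω_n = 2.19 rad/s

With unity feedback the closed-loop characteristic equation is s² + 4.8s + 2.52·1.9 = s² + 4.8s + 4.788 = 0.
Matching s² + 2ζω_n s + ω_n²: ω_n = √4.788 = 2.188 rad/s and 2ζω_n = 4.8, so ζ = 4.8/(2·2.188) = 1.1.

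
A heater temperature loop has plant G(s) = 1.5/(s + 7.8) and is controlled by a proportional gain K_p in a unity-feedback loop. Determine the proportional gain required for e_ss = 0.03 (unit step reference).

K_p = 168

The loop is type 0, so e_ss(step) = 1/(1 + K_pos) with K_pos = K_p·G(0).
G(0) = 0.1923. Require 1/(1 + K_p·0.1923) = 0.03, so 1 + 0.1923·K_p = 33.33.
K_p = (33.33 − 1)/0.1923 = 168.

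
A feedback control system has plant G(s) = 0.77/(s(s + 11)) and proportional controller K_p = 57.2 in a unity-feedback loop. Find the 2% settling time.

The closed-loop denominator s² + 11s + 44.04 gives ω_n = √44.04 = 6.637 and ζ = 11/(2ω_n) = 0.8287.
2% settling time T_s ≈ 4/(ζω_n) = 4/5.5 = 0.727 s.

T_s ≈ 0.727 s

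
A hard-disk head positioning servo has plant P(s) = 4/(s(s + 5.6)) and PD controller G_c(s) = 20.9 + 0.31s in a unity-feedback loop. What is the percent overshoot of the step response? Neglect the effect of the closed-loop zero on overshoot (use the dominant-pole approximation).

28.2%

Forward path: (20.9 + 0.31s)·4/(s(s+5.6)). The closed-loop characteristic equation is s² + (5.6 + 4·0.31)s + 4·20.9 = 0.
That is s² + 6.84s + 83.6 = 0, so ω_n = 9.143 rad/s and ζ = 6.84/(2·9.143) = 0.374.
%OS = 100·exp(−πζ/√(1−ζ²)) = 28.2%.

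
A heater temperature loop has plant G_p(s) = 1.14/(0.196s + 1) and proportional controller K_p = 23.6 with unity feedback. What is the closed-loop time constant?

τ = 0.00702 s

Closed loop: T(s) = K_p·G_p/(1+K_p·G_p) = 26.9/(0.196s + 1 + 26.9), with pole at s = −(1 + 26.9)/0.196 = −142.4.
Closed-loop time constant τ = 1/142.4 = 0.00702 s.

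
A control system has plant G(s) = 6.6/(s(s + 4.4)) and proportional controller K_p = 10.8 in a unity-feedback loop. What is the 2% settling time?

The closed-loop denominator s² + 4.4s + 71.28 gives ω_n = √71.28 = 8.443 and ζ = 4.4/(2ω_n) = 0.2606.
2% settling time T_s ≈ 4/(ζω_n) = 4/2.2 = 1.82 s.

T_s ≈ 1.82 s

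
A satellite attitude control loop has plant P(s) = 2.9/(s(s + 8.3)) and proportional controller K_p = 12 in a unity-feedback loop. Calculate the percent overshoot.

4.46%

The closed-loop denominator s² + 8.3s + 34.8 gives ω_n = √34.8 = 5.899 and ζ = 8.3/(2ω_n) = 0.7035.
%OS = 100·exp(−πζ/√(1−ζ²)) = 100·exp(−π·0.7035/√0.5051) = 4.46%.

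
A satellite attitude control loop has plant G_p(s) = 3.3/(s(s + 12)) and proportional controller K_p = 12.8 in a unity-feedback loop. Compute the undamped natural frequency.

ω_n = 6.5 rad/s

With unity feedback the closed-loop characteristic equation is s² + 12s + 12.8·3.3 = s² + 12s + 42.24 = 0.
Matching s² + 2ζω_n s + ω_n²: ω_n = √42.24 = 6.499 rad/s and 2ζω_n = 12, so ζ = 12/(2·6.499) = 0.923.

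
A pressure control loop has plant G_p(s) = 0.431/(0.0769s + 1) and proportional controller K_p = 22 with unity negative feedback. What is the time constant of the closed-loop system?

Closed loop: T(s) = K_p·G_p/(1+K_p·G_p) = 9.482/(0.0769s + 1 + 9.482), with pole at s = −(1 + 9.482)/0.0769 = −136.3.
Closed-loop time constant τ = 1/136.3 = 0.00734 s.

τ = 0.00734 s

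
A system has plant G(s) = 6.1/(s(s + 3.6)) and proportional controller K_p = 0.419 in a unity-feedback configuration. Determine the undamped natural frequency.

With unity feedback the closed-loop characteristic equation is s² + 3.6s + 0.419·6.1 = s² + 3.6s + 2.556 = 0.
So ω_n² = 2.556 ⇒ ω_n = 1.599 rad/s, and ζ = 3.6/(2ω_n) = 1.13.

ω_n = 1.6 rad/s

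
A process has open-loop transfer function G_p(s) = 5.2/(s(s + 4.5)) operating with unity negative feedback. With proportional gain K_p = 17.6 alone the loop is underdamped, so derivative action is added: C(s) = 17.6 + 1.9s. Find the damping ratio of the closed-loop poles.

Forward path: (17.6 + 1.9s)·5.2/(s(s+4.5)). The closed-loop characteristic equation is s² + (4.5 + 5.2·1.9)s + 5.2·17.6 = 0.
That is s² + 14.38s + 91.52 = 0, so ω_n = 9.567 rad/s and ζ = 14.38/(2·9.567) = 0.7516.

ζ = 0.752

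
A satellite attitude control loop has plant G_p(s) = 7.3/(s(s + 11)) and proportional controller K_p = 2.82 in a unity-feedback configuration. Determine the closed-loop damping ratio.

1 + K_p·G_p(s) = 0 gives s² + 11s + 20.59 = 0.
Matching s² + 2ζω_n s + ω_n²: ω_n = √20.59 = 4.537 rad/s and 2ζω_n = 11, so ζ = 11/(2·4.537) = 1.21.

ζ = 1.21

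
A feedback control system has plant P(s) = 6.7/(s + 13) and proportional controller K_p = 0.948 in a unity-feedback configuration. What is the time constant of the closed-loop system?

τ = 0.0517 s

Closed-loop transfer function: T(s) = K_p·P(s)/(1 + K_p·P(s)) = 6.352/(s + 13 + 6.352) = 6.352/(s + 19.35).
Time constant τ = 1/19.35 = 0.0517 s.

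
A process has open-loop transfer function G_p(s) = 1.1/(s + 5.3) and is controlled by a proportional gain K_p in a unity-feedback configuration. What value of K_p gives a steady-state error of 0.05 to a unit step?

K_p = 91.5

Steady-state error for a unit step on this type-0 loop is 1/(1 + K_p·G_p(0)).
G_p(0) = 0.2075. Require 1/(1 + K_p·0.2075) = 0.05, so 1 + 0.2075·K_p = 20.
K_p = (20 − 1)/0.2075 = 91.5.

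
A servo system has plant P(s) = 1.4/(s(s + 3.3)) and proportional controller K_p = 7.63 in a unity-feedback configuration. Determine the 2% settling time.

The closed-loop denominator s² + 3.3s + 10.68 gives ω_n = √10.68 = 3.268 and ζ = 3.3/(2ω_n) = 0.5048.
2% settling time T_s ≈ 4/(ζω_n) = 4/1.65 = 2.42 s.

T_s ≈ 2.42 s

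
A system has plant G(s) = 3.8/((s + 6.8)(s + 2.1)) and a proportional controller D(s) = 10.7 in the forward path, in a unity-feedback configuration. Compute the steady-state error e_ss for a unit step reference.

The loop is type 0. Static position error constant K_pos = D(0)·G(0) = 10.7·0.2661 = 2.847.
Steady-state error to a unit step: e_ss = 1/(1+K_pos) = 1/3.847 = 0.26.

0.26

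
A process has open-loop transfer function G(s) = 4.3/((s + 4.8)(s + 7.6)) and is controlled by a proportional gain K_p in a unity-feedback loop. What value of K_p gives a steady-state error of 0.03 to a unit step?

K_p = 274

The loop is type 0, so e_ss(step) = 1/(1 + K_pos) with K_pos = K_p·G(0).
G(0) = 0.1179. Require 1/(1 + K_p·0.1179) = 0.03, so 1 + 0.1179·K_p = 33.33.
K_p = (33.33 − 1)/0.1179 = 274.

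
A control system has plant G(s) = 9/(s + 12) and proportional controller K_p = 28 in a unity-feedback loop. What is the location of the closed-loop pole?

s = -264

Closed-loop transfer function: T(s) = K_p·G(s)/(1 + K_p·G(s)) = 252/(s + 12 + 252) = 252/(s + 264).
The closed-loop pole is at s = −264.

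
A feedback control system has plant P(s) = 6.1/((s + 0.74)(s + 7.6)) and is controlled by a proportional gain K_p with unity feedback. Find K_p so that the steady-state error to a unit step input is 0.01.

K_p = 91.3

The loop is type 0, so e_ss(step) = 1/(1 + K_pos) with K_pos = K_p·P(0).
P(0) = 1.085. Require 1/(1 + K_p·1.085) = 0.01, so 1 + 1.085·K_p = 100.
K_p = (100 − 1)/1.085 = 91.3.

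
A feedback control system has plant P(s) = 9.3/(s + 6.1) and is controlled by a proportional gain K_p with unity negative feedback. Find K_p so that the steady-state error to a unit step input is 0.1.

The loop is type 0, so e_ss(step) = 1/(1 + K_pos) with K_pos = K_p·P(0).
P(0) = 1.525. Require 1/(1 + K_p·1.525) = 0.1, so 1 + 1.525·K_p = 10.
K_p = (10 − 1)/1.525 = 5.9.

K_p = 5.9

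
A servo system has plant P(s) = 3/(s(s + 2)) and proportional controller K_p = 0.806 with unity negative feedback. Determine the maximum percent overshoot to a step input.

Closed-loop characteristic equation: s² + 2s + 2.418 = 0, so ω_n = 1.555 rad/s and ζ = 2/(2·1.555) = 0.6431.
%OS = 100·exp(−πζ/√(1−ζ²)) = 100·exp(−π·0.6431/√0.5864) = 7.15%.

7.15%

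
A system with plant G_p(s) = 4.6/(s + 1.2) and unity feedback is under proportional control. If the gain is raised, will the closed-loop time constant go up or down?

Closed-loop pole is at s = −(1.2+K_p·4.6); larger K_p moves it further left, so τ = 1/(1.2+K_p·4.6) decreases.

decrease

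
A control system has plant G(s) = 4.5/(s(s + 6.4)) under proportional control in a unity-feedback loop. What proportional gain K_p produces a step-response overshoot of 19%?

From %OS = 100·exp(−πζ/√(1−ζ²)) = 19%, ζ = −ln(0.19)/√(π²+ln²(0.19)) = 0.4673.
Characteristic equation s² + 6.4s + 4.5K_p = 0 gives ζ = 6.4/(2√(4.5K_p)).
Setting ζ = 0.4673: √(4.5K_p) = 6.4/(2·0.4673) = 6.847, so K_p = 46.88/4.5 = 10.4.

K_p = 10.4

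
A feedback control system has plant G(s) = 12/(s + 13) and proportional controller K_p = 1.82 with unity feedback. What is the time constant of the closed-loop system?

Closed-loop transfer function: T(s) = K_p·G(s)/(1 + K_p·G(s)) = 21.84/(s + 13 + 21.84) = 21.84/(s + 34.84).
Time constant τ = 1/34.84 = 0.0287 s.

τ = 0.0287 s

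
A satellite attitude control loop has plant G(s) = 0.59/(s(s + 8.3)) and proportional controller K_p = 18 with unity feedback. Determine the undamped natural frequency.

ω_n = 3.26 rad/s

With unity feedback the closed-loop characteristic equation is s² + 8.3s + 18·0.59 = s² + 8.3s + 10.62 = 0.
So ω_n² = 10.62 ⇒ ω_n = 3.259 rad/s, and ζ = 8.3/(2ω_n) = 1.27.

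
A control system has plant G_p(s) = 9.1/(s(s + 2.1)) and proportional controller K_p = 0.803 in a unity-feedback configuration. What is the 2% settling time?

The closed-loop denominator s² + 2.1s + 7.307 gives ω_n = √7.307 = 2.703 and ζ = 2.1/(2ω_n) = 0.3884.
2% settling time T_s ≈ 4/(ζω_n) = 4/1.05 = 3.81 s.

T_s ≈ 3.81 s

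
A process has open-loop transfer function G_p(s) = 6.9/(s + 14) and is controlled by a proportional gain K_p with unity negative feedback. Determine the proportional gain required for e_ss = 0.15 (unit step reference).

K_p = 11.5

The loop is type 0, so e_ss(step) = 1/(1 + K_pos) with K_pos = K_p·G_p(0).
G_p(0) = 0.4929. Require 1/(1 + K_p·0.4929) = 0.15, so 1 + 0.4929·K_p = 6.667.
K_p = (6.667 − 1)/0.4929 = 11.5.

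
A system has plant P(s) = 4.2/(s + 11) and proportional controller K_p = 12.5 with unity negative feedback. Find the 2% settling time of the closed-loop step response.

Closed-loop transfer function: T(s) = K_p·P(s)/(1 + K_p·P(s)) = 52.5/(s + 11 + 52.5) = 52.5/(s + 63.5).
Time constant τ = 1/63.5 = 0.01575 s, so the 2% settling time is about 4τ = 0.063 s.

T_s ≈ 0.063 s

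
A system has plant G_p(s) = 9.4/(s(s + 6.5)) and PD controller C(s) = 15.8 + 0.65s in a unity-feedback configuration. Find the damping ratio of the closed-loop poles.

Forward path: (15.8 + 0.65s)·9.4/(s(s+6.5)). The closed-loop characteristic equation is s² + (6.5 + 9.4·0.65)s + 9.4·15.8 = 0.
That is s² + 12.61s + 148.5 = 0, so ω_n = 12.19 rad/s and ζ = 12.61/(2·12.19) = 0.5174.

ζ = 0.517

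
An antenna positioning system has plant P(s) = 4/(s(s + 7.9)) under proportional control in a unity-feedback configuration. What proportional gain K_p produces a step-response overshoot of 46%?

K_p = 67.7

From %OS = 100·exp(−πζ/√(1−ζ²)) = 46%, ζ = −ln(0.46)/√(π²+ln²(0.46)) = 0.24.
Characteristic equation s² + 7.9s + 4K_p = 0 gives ζ = 7.9/(2√(4K_p)).
Setting ζ = 0.24: √(4K_p) = 7.9/(2·0.24) = 16.46, so K_p = 271/4 = 67.7.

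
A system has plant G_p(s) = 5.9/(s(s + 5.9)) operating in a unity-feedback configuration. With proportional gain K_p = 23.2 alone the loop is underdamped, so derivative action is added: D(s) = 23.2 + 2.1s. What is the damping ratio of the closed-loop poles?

ζ = 0.782

Forward path: (23.2 + 2.1s)·5.9/(s(s+5.9)). The closed-loop characteristic equation is s² + (5.9 + 5.9·2.1)s + 5.9·23.2 = 0.
That is s² + 18.29s + 136.9 = 0, so ω_n = 11.7 rad/s and ζ = 18.29/(2·11.7) = 0.7817.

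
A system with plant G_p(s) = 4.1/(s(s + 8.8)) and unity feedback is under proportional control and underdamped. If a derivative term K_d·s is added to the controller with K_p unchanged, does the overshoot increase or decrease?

decrease

The derivative term adds K·K_d to the s-coefficient of the characteristic equation, raising 2ζω_n while ω_n is unchanged; ζ increases, so overshoot decreases.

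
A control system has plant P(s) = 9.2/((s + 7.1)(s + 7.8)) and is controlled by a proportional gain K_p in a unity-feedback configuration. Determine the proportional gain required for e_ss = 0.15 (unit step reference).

K_p = 34.1

The loop is type 0, so e_ss(step) = 1/(1 + K_pos) with K_pos = K_p·P(0).
P(0) = 0.1661. Require 1/(1 + K_p·0.1661) = 0.15, so 1 + 0.1661·K_p = 6.667.
K_p = (6.667 − 1)/0.1661 = 34.1.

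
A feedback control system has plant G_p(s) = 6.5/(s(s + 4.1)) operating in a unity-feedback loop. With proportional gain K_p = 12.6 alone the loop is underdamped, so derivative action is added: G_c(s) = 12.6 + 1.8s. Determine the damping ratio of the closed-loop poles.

ζ = 0.873

Forward path: (12.6 + 1.8s)·6.5/(s(s+4.1)). The closed-loop characteristic equation is s² + (4.1 + 6.5·1.8)s + 6.5·12.6 = 0.
That is s² + 15.8s + 81.9 = 0, so ω_n = 9.05 rad/s and ζ = 15.8/(2·9.05) = 0.8729.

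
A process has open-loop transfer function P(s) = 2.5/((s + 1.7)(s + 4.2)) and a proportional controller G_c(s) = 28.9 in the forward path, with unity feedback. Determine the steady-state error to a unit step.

0.0899

The loop is type 0. Static position error constant K_pos = G_c(0)·P(0) = 28.9·0.3501 = 10.12.
Steady-state error to a unit step: e_ss = 1/(1+K_pos) = 1/11.12 = 0.0899.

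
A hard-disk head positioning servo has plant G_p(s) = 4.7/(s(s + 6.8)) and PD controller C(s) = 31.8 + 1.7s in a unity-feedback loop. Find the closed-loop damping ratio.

Forward path: (31.8 + 1.7s)·4.7/(s(s+6.8)). The closed-loop characteristic equation is s² + (6.8 + 4.7·1.7)s + 4.7·31.8 = 0.
That is s² + 14.79s + 149.5 = 0, so ω_n = 12.23 rad/s and ζ = 14.79/(2·12.23) = 0.6049.

ζ = 0.605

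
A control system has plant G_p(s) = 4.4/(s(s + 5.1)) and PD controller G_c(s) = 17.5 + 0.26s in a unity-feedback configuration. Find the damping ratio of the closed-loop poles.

ζ = 0.356

Forward path: (17.5 + 0.26s)·4.4/(s(s+5.1)). The closed-loop characteristic equation is s² + (5.1 + 4.4·0.26)s + 4.4·17.5 = 0.
That is s² + 6.244s + 77 = 0, so ω_n = 8.775 rad/s and ζ = 6.244/(2·8.775) = 0.3558.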